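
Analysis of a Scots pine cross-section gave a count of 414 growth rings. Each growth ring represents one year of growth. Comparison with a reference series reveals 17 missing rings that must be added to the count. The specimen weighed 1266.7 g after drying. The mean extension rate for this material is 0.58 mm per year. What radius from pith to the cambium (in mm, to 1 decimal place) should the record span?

After corrections the count is 414 + 17 = 431 growth rings.
Predicted length = 0.58 mm/year × 431 years = 250.0 mm.

250.0 mm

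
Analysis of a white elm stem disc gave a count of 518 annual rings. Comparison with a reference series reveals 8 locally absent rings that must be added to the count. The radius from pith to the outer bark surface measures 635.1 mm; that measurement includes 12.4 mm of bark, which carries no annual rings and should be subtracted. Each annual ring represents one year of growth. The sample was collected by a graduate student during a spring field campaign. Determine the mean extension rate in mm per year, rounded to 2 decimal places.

True annual ring count = 518 + 8 = 526.
Net length = 635.1 − 12.4 = 622.7 mm.
Extension rate ≈ 622.7 / 526 = 1.18 mm per year.

1.18 mm per year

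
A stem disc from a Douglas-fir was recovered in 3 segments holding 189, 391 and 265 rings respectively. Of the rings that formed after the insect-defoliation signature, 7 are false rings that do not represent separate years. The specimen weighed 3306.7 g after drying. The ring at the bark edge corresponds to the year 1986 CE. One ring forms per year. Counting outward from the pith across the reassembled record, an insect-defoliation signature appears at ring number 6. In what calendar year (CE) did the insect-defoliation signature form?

Total rings = 189 + 391 + 265 = 845.
845 − 6 = 839 rings lie beyond the insect-defoliation signature toward the bark edge.
Excluding 7 false rings: 839 − 7 = 832.
1986 − 832 = 1154 CE.

1154 CE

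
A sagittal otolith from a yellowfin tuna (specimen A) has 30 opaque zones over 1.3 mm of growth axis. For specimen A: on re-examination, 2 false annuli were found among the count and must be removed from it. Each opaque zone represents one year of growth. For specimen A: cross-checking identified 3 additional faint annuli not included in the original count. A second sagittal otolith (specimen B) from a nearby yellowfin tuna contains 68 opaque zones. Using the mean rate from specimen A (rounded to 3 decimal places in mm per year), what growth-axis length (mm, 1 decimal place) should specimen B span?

Specimen A: true opaque zone count = 30 − 2 + 3 = 31.
A: 1.3 mm over 31 years gives 1.3 / 31 ≈ 0.042 mm/yr.
Length of B = 0.042 × 68 = 2.9 mm.

2.9 mm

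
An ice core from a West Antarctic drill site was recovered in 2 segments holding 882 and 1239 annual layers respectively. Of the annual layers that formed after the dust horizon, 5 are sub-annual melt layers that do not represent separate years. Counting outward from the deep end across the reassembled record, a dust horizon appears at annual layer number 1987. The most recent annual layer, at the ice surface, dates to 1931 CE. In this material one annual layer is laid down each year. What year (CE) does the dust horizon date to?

1802 CE

Total annual layers = 882 + 1239 = 2121.
Between annual layer 1987 and the ice surface there are 2121 − 1987 = 134 annual layers.
Removing the 5 false annual layers leaves 134 − 5 = 129 true annual layers beyond the dust horizon.
Counting back 129 years from 1931 CE places the dust horizon in 1931 − 129 = 1802 CE.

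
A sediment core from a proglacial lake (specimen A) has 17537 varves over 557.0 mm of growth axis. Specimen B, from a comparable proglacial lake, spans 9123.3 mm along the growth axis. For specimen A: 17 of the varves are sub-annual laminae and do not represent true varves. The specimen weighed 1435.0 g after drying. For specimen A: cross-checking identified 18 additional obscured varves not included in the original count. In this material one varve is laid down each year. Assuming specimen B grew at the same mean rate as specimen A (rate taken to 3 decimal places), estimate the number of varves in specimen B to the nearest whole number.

Specimen A: after corrections the count is 17537 − 17 + 18 = 17538 varves.
A: Mean rate = 557.0 mm / 17538 years ≈ 0.032 mm/year.
Specimen B: 9123.3 mm / 0.032 mm per year = 285103.12 years ≈ 285103 varves.

285103 varves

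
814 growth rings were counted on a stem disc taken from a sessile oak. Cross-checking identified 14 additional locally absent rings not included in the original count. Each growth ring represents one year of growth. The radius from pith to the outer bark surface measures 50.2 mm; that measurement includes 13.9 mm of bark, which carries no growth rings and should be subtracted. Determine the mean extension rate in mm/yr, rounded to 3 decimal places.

0.044 mm/yr

Adjusted count: 814 + 14 = 828 growth rings.
Net length = 50.2 − 13.9 = 36.3 mm.
Extension rate ≈ 36.3 / 828 = 0.044 mm/yr.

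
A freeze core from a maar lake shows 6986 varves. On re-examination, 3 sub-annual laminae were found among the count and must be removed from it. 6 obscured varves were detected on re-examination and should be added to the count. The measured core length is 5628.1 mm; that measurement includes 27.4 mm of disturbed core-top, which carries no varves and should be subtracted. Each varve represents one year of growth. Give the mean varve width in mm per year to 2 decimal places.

Adjusted count: 6986 − 3 + 6 = 6989 varves.
Removing the 27.4 mm offcut leaves 5628.1 − 27.4 = 5600.7 mm.
Mean rate = 5600.7 mm / 6989 years ≈ 0.80 mm per year.

0.80 mm per year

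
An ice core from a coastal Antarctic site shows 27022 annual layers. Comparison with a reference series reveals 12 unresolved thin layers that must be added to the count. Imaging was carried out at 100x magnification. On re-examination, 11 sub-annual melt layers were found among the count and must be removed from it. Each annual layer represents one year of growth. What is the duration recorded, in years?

After corrections the count is 27022 − 11 + 12 = 27023 annual layers.
One annual layer per year makes the duration 27023 years.

27023 years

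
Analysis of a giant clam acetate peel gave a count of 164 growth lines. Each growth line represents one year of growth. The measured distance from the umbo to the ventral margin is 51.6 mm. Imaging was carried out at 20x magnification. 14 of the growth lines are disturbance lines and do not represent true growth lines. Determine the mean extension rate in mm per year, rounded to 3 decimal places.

0.344 mm per year

True growth line count = 164 − 14 = 150.
Mean rate = 51.6 mm / 150 years ≈ 0.344 mm per year.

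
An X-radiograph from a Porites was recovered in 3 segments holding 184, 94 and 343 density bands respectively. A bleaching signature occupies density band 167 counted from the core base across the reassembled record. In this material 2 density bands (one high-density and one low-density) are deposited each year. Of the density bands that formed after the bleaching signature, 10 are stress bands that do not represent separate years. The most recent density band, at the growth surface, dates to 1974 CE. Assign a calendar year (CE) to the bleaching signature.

1752 CE

Total density bands = 184 + 94 + 343 = 621.
Between density band 167 and the growth surface there are 621 − 167 = 454 density bands.
454 − 10 false = 444 true density bands after the bleaching signature.
Dividing by 2 density bands per year: 444 / 2 = 222 years.
Counting back 222 years from 1974 CE places the bleaching signature in 1974 − 222 = 1752 CE.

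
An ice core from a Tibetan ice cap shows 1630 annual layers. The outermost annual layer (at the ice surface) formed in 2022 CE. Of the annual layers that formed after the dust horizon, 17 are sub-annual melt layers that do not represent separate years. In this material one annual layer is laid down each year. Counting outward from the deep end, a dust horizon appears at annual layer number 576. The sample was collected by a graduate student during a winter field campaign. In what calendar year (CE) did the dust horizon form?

1630 − 576 = 1054 annual layers lie beyond the dust horizon toward the ice surface.
Excluding 17 false annual layers: 1054 − 17 = 1037.
The annual layer at the ice surface is 2022 CE, so the dust horizon dates to 2022 − 1037 = 985 CE.

985 CE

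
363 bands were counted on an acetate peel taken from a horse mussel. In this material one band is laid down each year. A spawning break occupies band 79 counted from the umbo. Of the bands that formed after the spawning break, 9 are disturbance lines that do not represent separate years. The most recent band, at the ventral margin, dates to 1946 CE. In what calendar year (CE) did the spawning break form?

1671 CE

Between band 79 and the ventral margin there are 363 − 79 = 284 bands.
284 − 9 false = 275 true bands after the spawning break.
The band at the ventral margin is 1946 CE, so the spawning break dates to 1946 − 275 = 1671 CE.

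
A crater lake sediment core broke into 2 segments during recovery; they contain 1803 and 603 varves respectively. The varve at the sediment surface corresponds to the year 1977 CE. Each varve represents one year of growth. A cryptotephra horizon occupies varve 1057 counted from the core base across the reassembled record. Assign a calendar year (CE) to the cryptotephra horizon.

Total varves = 1803 + 603 = 2406.
Between varve 1057 and the sediment surface there are 2406 − 1057 = 1349 varves.
Counting back 1349 years from 1977 CE places the cryptotephra horizon in 1977 − 1349 = 628 CE.

628 CE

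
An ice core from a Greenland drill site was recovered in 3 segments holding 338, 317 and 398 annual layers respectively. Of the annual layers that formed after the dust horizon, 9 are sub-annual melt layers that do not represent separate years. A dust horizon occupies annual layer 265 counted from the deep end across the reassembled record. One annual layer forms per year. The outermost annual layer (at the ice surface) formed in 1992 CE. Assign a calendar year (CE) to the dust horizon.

1213 CE

Total annual layers = 338 + 317 + 398 = 1053.
Between annual layer 265 and the ice surface there are 1053 − 265 = 788 annual layers.
788 − 9 false = 779 true annual layers after the dust horizon.
Counting back 779 years from 1992 CE places the dust horizon in 1992 − 779 = 1213 CE.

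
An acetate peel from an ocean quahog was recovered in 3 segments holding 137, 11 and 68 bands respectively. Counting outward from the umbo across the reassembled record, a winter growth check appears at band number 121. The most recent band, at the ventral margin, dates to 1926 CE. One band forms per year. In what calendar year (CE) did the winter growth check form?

1831 CE

Total bands = 137 + 11 + 68 = 216.
216 − 121 = 95 bands lie beyond the winter growth check toward the ventral margin.
1926 − 95 = 1831 CE.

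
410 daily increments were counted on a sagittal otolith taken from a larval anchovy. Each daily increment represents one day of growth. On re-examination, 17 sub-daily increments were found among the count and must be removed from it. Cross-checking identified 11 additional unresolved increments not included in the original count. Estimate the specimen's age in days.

404 days

Correcting the raw count gives 410 − 17 + 11 = 404 true daily increments.
One daily increment per day makes the duration 404 days.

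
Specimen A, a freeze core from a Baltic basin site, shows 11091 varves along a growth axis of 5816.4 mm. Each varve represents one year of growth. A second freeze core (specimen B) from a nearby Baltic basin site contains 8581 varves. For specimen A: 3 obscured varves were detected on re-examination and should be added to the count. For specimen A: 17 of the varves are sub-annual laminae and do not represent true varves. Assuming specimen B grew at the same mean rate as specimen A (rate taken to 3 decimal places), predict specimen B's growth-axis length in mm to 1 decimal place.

4505.0 mm

Specimen A: after corrections the count is 11091 − 17 + 3 = 11077 varves.
A: Mean rate = 5816.4 mm / 11077 years ≈ 0.525 mm/year.
Length of B = 0.525 × 8581 = 4505.0 mm.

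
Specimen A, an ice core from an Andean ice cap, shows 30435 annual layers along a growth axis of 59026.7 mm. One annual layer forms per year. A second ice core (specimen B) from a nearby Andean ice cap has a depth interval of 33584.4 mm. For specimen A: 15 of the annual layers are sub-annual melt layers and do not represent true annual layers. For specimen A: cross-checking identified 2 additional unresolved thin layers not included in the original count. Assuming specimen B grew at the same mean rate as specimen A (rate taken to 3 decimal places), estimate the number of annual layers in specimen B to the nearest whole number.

17312 annual layers

Specimen A: true annual layer count = 30435 − 15 + 2 = 30422.
A: Mean rate = 59026.7 mm / 30422 years ≈ 1.940 mm/year.
For B, 33584.4 / 1.940 = 17311.55 years ≈ 17312 annual layers.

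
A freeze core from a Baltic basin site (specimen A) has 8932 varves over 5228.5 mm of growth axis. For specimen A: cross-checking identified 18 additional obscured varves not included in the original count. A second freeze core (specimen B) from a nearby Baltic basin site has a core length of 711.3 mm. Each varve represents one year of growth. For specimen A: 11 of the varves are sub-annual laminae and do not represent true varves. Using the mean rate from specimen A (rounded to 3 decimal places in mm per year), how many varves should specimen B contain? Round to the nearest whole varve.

1216 varves

Specimen A: correcting the raw count gives 8932 − 11 + 18 = 8939 true varves.
A: 5228.5 mm over 8939 years gives 5228.5 / 8939 ≈ 0.585 mm per year.
For B, 711.3 / 0.585 = 1215.90 years ≈ 1216 varves.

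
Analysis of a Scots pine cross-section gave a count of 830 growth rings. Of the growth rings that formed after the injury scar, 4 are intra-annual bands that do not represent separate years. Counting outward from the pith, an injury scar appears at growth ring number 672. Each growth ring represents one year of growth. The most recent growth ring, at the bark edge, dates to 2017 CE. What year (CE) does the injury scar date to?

1863 CE

Between growth ring 672 and the bark edge there are 830 − 672 = 158 growth rings.
Removing the 4 false growth rings leaves 158 − 4 = 154 true growth rings beyond the injury scar.
Counting back 154 years from 2017 CE places the injury scar in 2017 − 154 = 1863 CE.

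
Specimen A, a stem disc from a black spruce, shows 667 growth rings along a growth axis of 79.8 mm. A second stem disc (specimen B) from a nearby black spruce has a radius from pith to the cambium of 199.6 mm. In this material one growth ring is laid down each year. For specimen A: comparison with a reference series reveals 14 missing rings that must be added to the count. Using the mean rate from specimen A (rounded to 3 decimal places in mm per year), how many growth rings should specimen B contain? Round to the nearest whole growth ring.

Specimen A: true growth ring count = 667 + 14 = 681.
A: 79.8 mm over 681 years gives 79.8 / 681 ≈ 0.117 mm/yr.
Specimen B: 199.6 mm / 0.117 mm per year = 1705.98 years ≈ 1706 growth rings.

1706 growth rings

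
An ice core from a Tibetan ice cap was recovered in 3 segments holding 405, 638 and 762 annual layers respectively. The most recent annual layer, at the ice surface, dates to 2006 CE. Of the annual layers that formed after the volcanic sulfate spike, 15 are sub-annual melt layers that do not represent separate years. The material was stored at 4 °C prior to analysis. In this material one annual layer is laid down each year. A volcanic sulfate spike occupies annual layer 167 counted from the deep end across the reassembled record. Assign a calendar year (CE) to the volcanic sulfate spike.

383 CE

Total annual layers = 405 + 638 + 762 = 1805.
Between annual layer 167 and the ice surface there are 1805 − 167 = 1638 annual layers.
Removing the 15 false annual layers leaves 1638 − 15 = 1623 true annual layers beyond the volcanic sulfate spike.
The annual layer at the ice surface is 2006 CE, so the volcanic sulfate spike dates to 2006 − 1623 = 383 CE.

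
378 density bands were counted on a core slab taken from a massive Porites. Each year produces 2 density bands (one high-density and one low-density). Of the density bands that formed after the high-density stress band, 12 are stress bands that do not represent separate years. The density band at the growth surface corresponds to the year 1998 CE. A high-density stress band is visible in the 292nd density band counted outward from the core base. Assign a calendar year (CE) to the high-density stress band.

The high-density stress band sits at density band 292 from the core base, so 378 − 292 = 86 density bands formed after it.
Removing the 12 false density bands leaves 86 − 12 = 74 true density bands beyond the high-density stress band.
74 density bands at 2 per year is 74 / 2 = 37 years.
Counting back 37 years from 1998 CE places the high-density stress band in 1998 − 37 = 1961 CE.

1961 CE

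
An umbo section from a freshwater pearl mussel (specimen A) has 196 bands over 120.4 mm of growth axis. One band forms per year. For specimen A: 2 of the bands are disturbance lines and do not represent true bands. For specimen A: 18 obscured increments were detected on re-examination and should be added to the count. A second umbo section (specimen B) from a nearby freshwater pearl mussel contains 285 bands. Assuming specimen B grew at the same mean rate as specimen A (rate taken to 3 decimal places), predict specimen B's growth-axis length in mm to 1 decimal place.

161.9 mm

Specimen A: true band count = 196 − 2 + 18 = 212.
A: 120.4 mm over 212 years gives 120.4 / 212 ≈ 0.568 mm/year.
B's length ≈ 0.568 × 285 = 161.9 mm.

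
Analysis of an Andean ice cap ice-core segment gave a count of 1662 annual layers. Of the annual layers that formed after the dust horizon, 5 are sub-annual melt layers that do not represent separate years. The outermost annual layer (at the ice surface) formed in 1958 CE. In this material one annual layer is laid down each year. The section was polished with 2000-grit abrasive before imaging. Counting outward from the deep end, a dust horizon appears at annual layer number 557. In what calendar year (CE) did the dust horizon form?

858 CE

1662 − 557 = 1105 annual layers lie beyond the dust horizon toward the ice surface.
Excluding 5 false annual layers: 1105 − 5 = 1100.
The annual layer at the ice surface is 1958 CE, so the dust horizon dates to 1958 − 1100 = 858 CE.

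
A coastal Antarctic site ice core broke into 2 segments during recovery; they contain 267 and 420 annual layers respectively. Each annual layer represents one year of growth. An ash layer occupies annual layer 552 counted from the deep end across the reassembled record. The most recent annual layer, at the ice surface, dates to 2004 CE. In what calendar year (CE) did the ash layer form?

1869 CE

Total annual layers = 267 + 420 = 687.
Between annual layer 552 and the ice surface there are 687 − 552 = 135 annual layers.
The annual layer at the ice surface is 2004 CE, so the ash layer dates to 2004 − 135 = 1869 CE.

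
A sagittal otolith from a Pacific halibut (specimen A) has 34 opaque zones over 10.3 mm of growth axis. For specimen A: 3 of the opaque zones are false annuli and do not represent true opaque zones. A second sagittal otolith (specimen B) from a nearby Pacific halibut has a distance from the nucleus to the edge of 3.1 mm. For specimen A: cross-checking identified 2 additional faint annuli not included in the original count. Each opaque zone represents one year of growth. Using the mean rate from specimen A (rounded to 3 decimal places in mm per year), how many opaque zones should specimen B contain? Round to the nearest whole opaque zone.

Specimen A: adjusted count: 34 − 3 + 2 = 33 opaque zones.
A: Extension rate ≈ 10.3 / 33 = 0.312 mm/yr.
B spans 3.1 / 0.312 = 9.94 years ≈ 10 opaque zones.

10 opaque zones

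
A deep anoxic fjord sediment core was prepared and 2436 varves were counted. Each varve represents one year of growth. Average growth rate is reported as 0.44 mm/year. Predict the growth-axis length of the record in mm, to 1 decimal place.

1071.8 mm

The record spans 2436 years at 0.44 mm per year.
2436 years at 0.44 mm/year gives 0.44 × 2436 = 1071.8 mm.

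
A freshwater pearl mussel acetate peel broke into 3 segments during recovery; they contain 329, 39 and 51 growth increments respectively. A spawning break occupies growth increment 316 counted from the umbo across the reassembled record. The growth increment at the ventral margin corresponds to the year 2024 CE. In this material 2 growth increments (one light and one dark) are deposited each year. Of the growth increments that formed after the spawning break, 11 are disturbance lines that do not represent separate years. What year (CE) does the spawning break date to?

1978 CE

Total growth increments = 329 + 39 + 51 = 419.
The spawning break sits at growth increment 316 from the umbo, so 419 − 316 = 103 growth increments formed after it.
Excluding 11 false growth increments: 103 − 11 = 92.
With 2 growth increments per year, 92 / 2 = 46 years.
The growth increment at the ventral margin is 2024 CE, so the spawning break dates to 2024 − 46 = 1978 CE.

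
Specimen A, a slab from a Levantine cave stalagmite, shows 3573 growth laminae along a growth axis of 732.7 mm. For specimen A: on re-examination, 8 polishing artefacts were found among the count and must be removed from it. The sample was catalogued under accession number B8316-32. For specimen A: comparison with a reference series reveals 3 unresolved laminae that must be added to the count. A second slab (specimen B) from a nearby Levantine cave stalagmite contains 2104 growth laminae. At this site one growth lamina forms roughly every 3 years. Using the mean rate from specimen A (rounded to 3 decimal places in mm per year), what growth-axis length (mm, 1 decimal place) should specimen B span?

429.2 mm

Specimen A: correcting the raw count gives 3573 − 8 + 3 = 3568 true growth laminae.
Specimen A: at 3 years per growth lamina, 3568 × 3 = 10704 years.
A: 732.7 mm over 10704 years gives 732.7 / 10704 ≈ 0.068 mm/year.
Specimen B: multiplying by 3 years per growth lamina: 2104 × 3 = 6312 years. For B, 0.068 mm/year × 6312 years = 429.2 mm.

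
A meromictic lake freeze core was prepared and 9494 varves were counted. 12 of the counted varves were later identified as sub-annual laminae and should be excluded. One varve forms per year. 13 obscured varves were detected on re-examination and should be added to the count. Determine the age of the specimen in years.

9495 years

After corrections the count is 9494 − 12 + 13 = 9495 varves.
At one varve per year, that is 9495 years.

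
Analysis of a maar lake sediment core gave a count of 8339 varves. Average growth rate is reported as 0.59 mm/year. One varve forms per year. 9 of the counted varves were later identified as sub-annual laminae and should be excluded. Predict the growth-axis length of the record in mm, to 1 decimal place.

4914.7 mm

Correcting the raw count gives 8339 − 9 = 8330 true varves.
8330 years at 0.59 mm/year gives 0.59 × 8330 = 4914.7 mm.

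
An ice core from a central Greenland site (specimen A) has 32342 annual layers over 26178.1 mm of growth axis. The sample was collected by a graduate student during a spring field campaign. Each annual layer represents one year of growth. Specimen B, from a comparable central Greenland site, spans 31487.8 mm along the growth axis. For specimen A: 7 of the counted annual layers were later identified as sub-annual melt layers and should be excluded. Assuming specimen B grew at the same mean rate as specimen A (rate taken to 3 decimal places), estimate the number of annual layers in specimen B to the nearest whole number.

38874 annual layers

Specimen A: true annual layer count = 32342 − 7 = 32335.
A: Extension rate ≈ 26178.1 / 32335 = 0.810 mm/yr.
Specimen B: 31487.8 mm / 0.810 mm per year = 38873.83 years ≈ 38874 annual layers.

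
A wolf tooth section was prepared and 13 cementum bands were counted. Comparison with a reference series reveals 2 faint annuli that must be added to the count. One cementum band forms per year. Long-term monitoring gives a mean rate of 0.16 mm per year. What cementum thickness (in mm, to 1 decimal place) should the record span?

True cementum band count = 13 + 2 = 15.
15 years at 0.16 mm/year gives 0.16 × 15 = 2.4 mm.

2.4 mm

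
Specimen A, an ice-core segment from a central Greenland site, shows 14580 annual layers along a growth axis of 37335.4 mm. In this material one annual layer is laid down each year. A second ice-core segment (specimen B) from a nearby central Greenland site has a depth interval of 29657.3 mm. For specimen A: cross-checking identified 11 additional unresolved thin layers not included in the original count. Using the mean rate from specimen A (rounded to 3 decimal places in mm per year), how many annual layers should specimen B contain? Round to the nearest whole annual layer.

11589 annual layers

Specimen A: true annual layer count = 14580 + 11 = 14591.
A: Mean rate = 37335.4 mm / 14591 years ≈ 2.559 mm/year.
Specimen B: 29657.3 mm / 2.559 mm per year = 11589.41 years ≈ 11589 annual layers.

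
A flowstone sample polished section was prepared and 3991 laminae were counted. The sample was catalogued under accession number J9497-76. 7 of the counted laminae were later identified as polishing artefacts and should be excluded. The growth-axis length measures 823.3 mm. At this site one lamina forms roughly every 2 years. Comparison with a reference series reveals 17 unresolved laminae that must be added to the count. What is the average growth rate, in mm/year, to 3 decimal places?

True lamina count = 3991 − 7 + 17 = 4001.
4001 laminae at 2 years each span 4001 × 2 = 8002 years.
823.3 mm over 8002 years gives 823.3 / 8002 ≈ 0.103 mm/year.

0.103 mm/year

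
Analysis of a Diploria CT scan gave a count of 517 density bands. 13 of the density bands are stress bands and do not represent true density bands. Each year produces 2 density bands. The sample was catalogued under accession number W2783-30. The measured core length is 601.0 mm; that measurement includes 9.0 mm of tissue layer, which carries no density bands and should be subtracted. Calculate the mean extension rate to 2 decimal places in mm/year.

2.35 mm/year

Adjusted count: 517 − 13 = 504 density bands.
Dividing by 2 density bands per year: 504 / 2 = 252 years.
Removing the 9.0 mm offcut leaves 601.0 − 9.0 = 592.0 mm.
592.0 mm over 252 years gives 592.0 / 252 ≈ 2.35 mm/year.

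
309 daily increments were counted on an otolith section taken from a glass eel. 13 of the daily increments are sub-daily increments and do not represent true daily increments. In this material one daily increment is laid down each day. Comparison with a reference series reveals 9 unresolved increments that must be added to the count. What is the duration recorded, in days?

Correcting the raw count gives 309 − 13 + 9 = 305 true daily increments.
At one daily increment per day, that is 305 days.

305 days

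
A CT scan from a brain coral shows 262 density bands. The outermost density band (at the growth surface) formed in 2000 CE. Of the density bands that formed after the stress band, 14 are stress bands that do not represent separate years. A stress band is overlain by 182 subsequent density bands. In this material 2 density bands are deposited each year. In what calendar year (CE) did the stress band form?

182 density bands post-date the stress band.
Removing the 14 false density bands leaves 182 − 14 = 168 true density bands beyond the stress band.
Dividing by 2 density bands per year: 168 / 2 = 84 years.
2000 − 84 = 1916 CE.

1916 CE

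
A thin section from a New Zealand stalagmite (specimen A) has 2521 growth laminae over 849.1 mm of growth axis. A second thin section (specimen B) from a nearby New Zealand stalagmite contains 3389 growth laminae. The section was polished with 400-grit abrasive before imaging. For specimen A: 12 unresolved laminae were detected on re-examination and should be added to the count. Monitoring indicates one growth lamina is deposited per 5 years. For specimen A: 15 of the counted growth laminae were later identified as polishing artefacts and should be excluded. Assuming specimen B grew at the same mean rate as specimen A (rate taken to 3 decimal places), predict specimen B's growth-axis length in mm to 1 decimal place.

Specimen A: true growth lamina count = 2521 − 15 + 12 = 2518.
Specimen A: at 5 years per growth lamina, 2518 × 5 = 12590 years.
A: 849.1 mm over 12590 years gives 849.1 / 12590 ≈ 0.067 mm per year.
Specimen B: at 5 years per growth lamina, 3389 × 5 = 16945 years. For B, 0.067 mm/year × 16945 years = 1135.3 mm.

1135.3 mm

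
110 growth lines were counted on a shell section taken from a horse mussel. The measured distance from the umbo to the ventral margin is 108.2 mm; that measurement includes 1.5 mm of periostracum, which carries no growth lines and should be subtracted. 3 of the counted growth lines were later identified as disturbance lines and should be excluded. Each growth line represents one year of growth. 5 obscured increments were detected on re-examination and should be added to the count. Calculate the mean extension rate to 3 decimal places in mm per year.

Adjusted count: 110 − 3 + 5 = 112 growth lines.
Removing the 1.5 mm offcut leaves 108.2 − 1.5 = 106.7 mm.
106.7 mm over 112 years gives 106.7 / 112 ≈ 0.953 mm per year.

0.953 mm per year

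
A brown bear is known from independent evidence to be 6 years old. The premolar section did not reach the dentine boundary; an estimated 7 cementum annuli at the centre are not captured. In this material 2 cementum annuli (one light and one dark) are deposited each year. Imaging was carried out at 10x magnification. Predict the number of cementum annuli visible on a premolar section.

6 years at 2 cementum annuli per year gives 6 × 2 = 12 cementum annuli.
12 − 7 missed = 5 cementum annuli expected in the prepared section.

5 cementum annuli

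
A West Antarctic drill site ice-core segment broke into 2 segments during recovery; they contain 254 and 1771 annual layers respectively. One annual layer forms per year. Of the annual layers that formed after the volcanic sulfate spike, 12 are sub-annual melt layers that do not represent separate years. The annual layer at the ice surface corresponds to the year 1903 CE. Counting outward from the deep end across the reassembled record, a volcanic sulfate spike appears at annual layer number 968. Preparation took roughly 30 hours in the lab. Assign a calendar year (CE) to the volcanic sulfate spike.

Total annual layers = 254 + 1771 = 2025.
2025 − 968 = 1057 annual layers lie beyond the volcanic sulfate spike toward the ice surface.
1057 − 12 false = 1045 true annual layers after the volcanic sulfate spike.
The annual layer at the ice surface is 1903 CE, so the volcanic sulfate spike dates to 1903 − 1045 = 858 CE.

858 CE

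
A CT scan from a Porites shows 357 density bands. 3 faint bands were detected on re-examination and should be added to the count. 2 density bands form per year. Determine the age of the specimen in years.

After corrections the count is 357 + 3 = 360 density bands.
With 2 density bands per year, 360 / 2 = 180 years.

180 years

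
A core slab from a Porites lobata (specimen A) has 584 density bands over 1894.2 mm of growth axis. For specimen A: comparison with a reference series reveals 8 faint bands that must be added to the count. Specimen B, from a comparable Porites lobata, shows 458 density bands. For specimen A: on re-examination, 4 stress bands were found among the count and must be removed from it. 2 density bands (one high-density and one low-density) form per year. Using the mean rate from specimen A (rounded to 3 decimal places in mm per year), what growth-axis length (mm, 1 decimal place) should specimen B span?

1475.4 mm

Specimen A: adjusted count: 584 − 4 + 8 = 588 density bands.
Specimen A: 588 density bands at 2 per year is 588 / 2 = 294 years.
A: Extension rate ≈ 1894.2 / 294 = 6.443 mm per year.
Specimen B: with 2 density bands per year, 458 / 2 = 229 years. B's length ≈ 6.443 × 229 = 1475.4 mm.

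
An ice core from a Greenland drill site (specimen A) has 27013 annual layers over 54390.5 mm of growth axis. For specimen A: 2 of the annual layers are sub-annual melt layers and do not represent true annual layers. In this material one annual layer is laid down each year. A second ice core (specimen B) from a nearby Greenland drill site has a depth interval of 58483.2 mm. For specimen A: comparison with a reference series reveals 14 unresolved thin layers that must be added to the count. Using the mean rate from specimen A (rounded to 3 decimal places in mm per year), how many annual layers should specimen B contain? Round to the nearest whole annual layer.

29053 annual layers

Specimen A: true annual layer count = 27013 − 2 + 14 = 27025.
A: 54390.5 mm over 27025 years gives 54390.5 / 27025 ≈ 2.013 mm/year.
B spans 58483.2 / 2.013 = 29052.76 years ≈ 29053 annual layers.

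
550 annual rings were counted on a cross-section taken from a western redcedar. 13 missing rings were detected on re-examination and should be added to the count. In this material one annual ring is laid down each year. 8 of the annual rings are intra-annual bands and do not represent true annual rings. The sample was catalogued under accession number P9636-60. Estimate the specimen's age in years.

555 years

Correcting the raw count gives 550 − 8 + 13 = 555 true annual rings.
One annual ring per year makes the duration 555 years.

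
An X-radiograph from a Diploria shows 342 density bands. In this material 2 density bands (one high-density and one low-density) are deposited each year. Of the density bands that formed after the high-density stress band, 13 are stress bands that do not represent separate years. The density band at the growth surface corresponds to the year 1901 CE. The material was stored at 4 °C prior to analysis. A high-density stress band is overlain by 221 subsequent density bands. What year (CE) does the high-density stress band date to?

There are 221 density bands younger than the high-density stress band.
Removing the 13 false density bands leaves 221 − 13 = 208 true density bands beyond the high-density stress band.
208 density bands at 2 per year is 208 / 2 = 104 years.
1901 − 104 = 1797 CE.

1797 CE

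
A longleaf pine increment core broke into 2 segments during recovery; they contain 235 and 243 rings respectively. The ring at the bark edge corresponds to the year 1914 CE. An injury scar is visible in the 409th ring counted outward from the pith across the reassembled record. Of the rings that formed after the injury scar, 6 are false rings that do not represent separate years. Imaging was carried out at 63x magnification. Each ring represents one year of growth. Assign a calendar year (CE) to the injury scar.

1851 CE

Total rings = 235 + 243 = 478.
478 − 409 = 69 rings lie beyond the injury scar toward the bark edge.
Excluding 6 false rings: 69 − 6 = 63.
The ring at the bark edge is 1914 CE, so the injury scar dates to 1914 − 63 = 1851 CE.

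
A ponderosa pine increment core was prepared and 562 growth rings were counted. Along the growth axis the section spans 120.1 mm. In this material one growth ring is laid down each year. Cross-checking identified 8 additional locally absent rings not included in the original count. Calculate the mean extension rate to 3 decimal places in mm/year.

Correcting the raw count gives 562 + 8 = 570 true growth rings.
120.1 mm over 570 years gives 120.1 / 570 ≈ 0.211 mm/year.

0.211 mm/year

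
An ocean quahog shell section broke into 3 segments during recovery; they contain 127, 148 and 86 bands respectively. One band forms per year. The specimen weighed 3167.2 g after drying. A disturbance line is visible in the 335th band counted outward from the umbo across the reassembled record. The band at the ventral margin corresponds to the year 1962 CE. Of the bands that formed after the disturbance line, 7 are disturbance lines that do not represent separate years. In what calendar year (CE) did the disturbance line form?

1943 CE

Total bands = 127 + 148 + 86 = 361.
361 − 335 = 26 bands lie beyond the disturbance line toward the ventral margin.
Removing the 7 false bands leaves 26 − 7 = 19 true bands beyond the disturbance line.
The band at the ventral margin is 1962 CE, so the disturbance line dates to 1962 − 19 = 1943 CE.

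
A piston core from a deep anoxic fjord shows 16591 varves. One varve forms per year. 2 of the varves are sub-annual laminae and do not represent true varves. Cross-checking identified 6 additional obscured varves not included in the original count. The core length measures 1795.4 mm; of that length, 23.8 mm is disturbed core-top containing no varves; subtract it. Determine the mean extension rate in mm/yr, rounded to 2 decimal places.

Correcting the raw count gives 16591 − 2 + 6 = 16595 true varves.
Removing the 23.8 mm offcut leaves 1795.4 − 23.8 = 1771.6 mm.
Extension rate ≈ 1771.6 / 16595 = 0.11 mm/yr.

0.11 mm/yr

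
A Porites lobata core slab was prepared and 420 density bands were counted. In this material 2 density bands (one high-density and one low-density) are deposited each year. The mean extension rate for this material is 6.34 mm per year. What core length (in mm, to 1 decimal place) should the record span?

1331.4 mm

420 density bands at 2 per year is 420 / 2 = 210 years.
Predicted length = 6.34 mm/year × 210 years = 1331.4 mm.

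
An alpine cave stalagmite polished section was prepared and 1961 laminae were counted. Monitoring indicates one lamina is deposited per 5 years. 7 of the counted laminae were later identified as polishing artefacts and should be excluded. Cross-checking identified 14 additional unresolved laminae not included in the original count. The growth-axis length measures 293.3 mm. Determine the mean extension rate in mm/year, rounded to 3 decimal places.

True lamina count = 1961 − 7 + 14 = 1968.
Multiplying by 5 years per lamina: 1968 × 5 = 9840 years.
293.3 mm over 9840 years gives 293.3 / 9840 ≈ 0.030 mm/year.

0.030 mm/year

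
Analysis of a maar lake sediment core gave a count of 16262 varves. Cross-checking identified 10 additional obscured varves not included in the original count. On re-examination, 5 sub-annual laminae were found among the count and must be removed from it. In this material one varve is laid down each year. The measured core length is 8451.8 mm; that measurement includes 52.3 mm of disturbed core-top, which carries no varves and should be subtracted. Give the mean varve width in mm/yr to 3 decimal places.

0.516 mm/yr

True varve count = 16262 − 5 + 10 = 16267.
The growth record spans 8451.8 − 52.3 = 8399.5 mm.
8399.5 mm over 16267 years gives 8399.5 / 16267 ≈ 0.516 mm/yr.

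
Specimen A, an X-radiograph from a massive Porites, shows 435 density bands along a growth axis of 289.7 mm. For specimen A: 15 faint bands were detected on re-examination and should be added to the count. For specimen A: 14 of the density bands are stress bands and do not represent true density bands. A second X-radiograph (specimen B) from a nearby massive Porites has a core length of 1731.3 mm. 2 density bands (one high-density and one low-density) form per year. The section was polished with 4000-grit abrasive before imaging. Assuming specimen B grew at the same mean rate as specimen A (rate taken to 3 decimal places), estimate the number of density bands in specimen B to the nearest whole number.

2605 density bands

Specimen A: adjusted count: 435 − 14 + 15 = 436 density bands.
Specimen A: with 2 density bands per year, 436 / 2 = 218 years.
A: Extension rate ≈ 289.7 / 218 = 1.329 mm/yr.
Specimen B: 1731.3 mm / 1.329 mm per year = 1302.71 years; at 2 density bands per year that is 1302.71 × 2 ≈ 2605 density bands.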